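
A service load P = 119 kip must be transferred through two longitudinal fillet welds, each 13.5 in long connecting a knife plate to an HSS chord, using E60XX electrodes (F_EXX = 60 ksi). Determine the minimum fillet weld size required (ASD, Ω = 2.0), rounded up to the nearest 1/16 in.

Total weld length L = 27 in.
Required throat t_e = P × Ω / (0.6 F_EXX × L) = 119 × 2.0 / (0.6 × 60 × 27) = 0.2449 in.
Required leg w = t_e / 0.707 = 0.3463 in → use 3/8 in.

w = 3/8 in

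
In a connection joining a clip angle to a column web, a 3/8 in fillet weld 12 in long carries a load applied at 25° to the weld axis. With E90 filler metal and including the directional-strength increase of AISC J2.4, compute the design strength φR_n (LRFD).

φR_n ≈ 147 kip

E90XX → F_EXX = 90 ksi.
t_e = 0.707 × 0.375 = 0.2651 in; A_we = 0.2651 × 12 = 3.181 in².
Directional factor: 1.0 + 0.5 sin^1.5(25°) = 1.137.
F_nw = 0.6 × 90 × 1.137 = 61.42 ksi.
φR_n = 0.75 × 61.42 × 3.181 = 146.6 kip.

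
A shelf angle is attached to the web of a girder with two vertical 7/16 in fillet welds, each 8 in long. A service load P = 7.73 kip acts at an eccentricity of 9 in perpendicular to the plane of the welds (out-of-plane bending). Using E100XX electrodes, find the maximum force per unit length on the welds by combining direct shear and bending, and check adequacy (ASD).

E100XX → F_EXX = 100 ksi.
L_w = 2 × 8 = 16 in; section modulus (unit throat) S = 2 × L²/6 = 21.33 in².
Direct shear f_v = P/L_w = 7.73/16 = 0.4831 kip/in.
Moment M = P × e = 7.73 × 9 = 69.57 kip·in; bending f_b = M/S = 3.261 kip/in.
f_max = √(f_v² + f_b²) = √(0.4831² + 3.261²) = 3.297 kip/in.
r_n/Ω = (1/2.0) × 0.6 × 100 × (0.707 × 0.4375) = 9.279 kip/in → adequate.

f_max ≈ 3.3 kip/in; adequate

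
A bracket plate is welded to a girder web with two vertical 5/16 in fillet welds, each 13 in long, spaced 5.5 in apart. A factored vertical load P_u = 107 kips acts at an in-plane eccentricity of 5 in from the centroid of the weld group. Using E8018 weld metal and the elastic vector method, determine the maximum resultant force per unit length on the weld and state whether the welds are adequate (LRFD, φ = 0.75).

E80XX → F_EXX = 80 ksi.
Total weld length L_w = 26 in. Treat welds as unit-width lines.
Polar moment about centroid: J = 2[d³/12 + d(b/2)²] = 2[13³/12 + 13×2.75²] = 562.8 in³.
Direct shear f_v = P/L_w = 107 / 26 = 4.115 kip/in (vertical).
Torsion M = P·e = 107 × 5 = 535 kip·in.
Critical point at (x, y) = (2.75, 6.5) from centroid. f_tx = M·y/J = 6.179 kip/in; f_ty = M·x/J = 2.614 kip/in.
Resultant f_max = √[f_tx² + (f_v + f_ty)²] = √[6.179² + (4.115 + 2.614)²] = 9.136 kip/in.
Capacity per unit length: φr_n = 0.75 × 0.6 × 80 × (0.707 × 0.3125) = 7.954 kip/in.
9.136 > 7.954 → NOT adequate.

f_max ≈ 9.14 kip/in; NOT adequate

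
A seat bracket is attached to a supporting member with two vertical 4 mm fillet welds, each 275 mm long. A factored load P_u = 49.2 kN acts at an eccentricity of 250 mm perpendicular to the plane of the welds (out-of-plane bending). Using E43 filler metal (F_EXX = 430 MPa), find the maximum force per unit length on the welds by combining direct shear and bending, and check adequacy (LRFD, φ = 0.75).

L_w = 2 × 275 = 550 mm; section modulus (unit throat) S = 2 × L²/6 = 25210 mm².
Direct shear f_v = P/L_w = 49.2×10³/550 = 89.45 N/mm.
Moment M = P × e = 49.2×10³ × 250 = 12300000 N·mm; bending f_b = M/S = 487.9 N/mm.
f_max = √(f_v² + f_b²) = √(89.45² + 487.9²) = 496.1 N/mm.
φr_n = 0.75 × 0.6 × 430 × (0.707 × 4) = 547.2 N/mm → adequate.

f_max ≈ 496 N/mm; adequate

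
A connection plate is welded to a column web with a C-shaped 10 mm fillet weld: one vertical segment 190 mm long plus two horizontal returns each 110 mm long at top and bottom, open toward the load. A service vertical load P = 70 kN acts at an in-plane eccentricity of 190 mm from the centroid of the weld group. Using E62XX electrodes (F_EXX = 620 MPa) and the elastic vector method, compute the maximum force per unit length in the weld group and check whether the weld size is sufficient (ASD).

f_max ≈ 660 N/mm; adequate

Total weld length L_w = 410 mm. Treat welds as unit-width lines.
Centroid: x̄ = 2×110×55 / 410 = 29.51 mm from the vertical weld.
Polar moment about centroid: J = I_x + I_y = [190³/12 + 2×110×95²] + [190×29.51² + 2(110³/12 + 110×25.49²)] = 3087000 mm³.
Direct shear f_v = P/L_w = 70×10³ / 410 = 170.7 N/mm (vertical).
Torsion M = P·e = 70×10³ × 190 = 13300000 N·mm.
Critical point at (x, y) = (80.49, 95) from centroid. f_tx = M·y/J = 409.3 N/mm; f_ty = M·x/J = 346.7 N/mm.
Resultant f_max = √[f_tx² + (f_v + f_ty)²] = √[409.3² + (170.7 + 346.7)²] = 659.7 N/mm.
Capacity per unit length: r_n/Ω = (1/2.0) × 0.6 × 620 × (0.707 × 10) = 1315 N/mm.
659.7 ≤ 1315 → adequate.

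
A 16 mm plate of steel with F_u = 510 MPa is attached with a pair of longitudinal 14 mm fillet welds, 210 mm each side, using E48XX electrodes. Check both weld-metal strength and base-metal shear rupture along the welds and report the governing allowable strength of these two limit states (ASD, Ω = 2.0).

E48XX → F_EXX = 480 MPa.
t_e = 0.707 × 14 = 9.898 mm; L = 420 mm.
Weld metal: R_n/Ω = (1/2.0) × 0.6 × 480 × 9.898 × 420 × 10⁻³ = 598.6 kN.
Base metal (shear rupture): R_n/Ω = (1/2.0) × 0.6 × 510 × 16 × 420 × 10⁻³ = 1028 kN.
Governing: weld metal.

R_n/Ω ≈ 599 kN (weld metal governs)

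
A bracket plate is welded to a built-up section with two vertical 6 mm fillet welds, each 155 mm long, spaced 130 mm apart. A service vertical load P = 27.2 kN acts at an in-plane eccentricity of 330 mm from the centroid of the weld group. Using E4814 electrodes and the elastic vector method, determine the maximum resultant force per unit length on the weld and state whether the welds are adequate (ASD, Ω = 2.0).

E48XX → F_EXX = 480 MPa.
Total weld length L_w = 310 mm. Treat welds as unit-width lines.
Polar moment about centroid: J = 2[d³/12 + d(b/2)²] = 2[155³/12 + 155×65²] = 1930000 mm³.
Direct shear f_v = P/L_w = 27.2×10³ / 310 = 87.74 N/mm (vertical).
Torsion M = P·e = 27.2×10³ × 330 = 8976000 N·mm.
Critical point at (x, y) = (65, 77.5) from centroid. f_tx = M·y/J = 360.4 N/mm; f_ty = M·x/J = 302.2 N/mm.
Resultant f_max = √[f_tx² + (f_v + f_ty)²] = √[360.4² + (87.74 + 302.2)²] = 531 N/mm.
Capacity per unit length: r_n/Ω = (1/2.0) × 0.6 × 480 × (0.707 × 6) = 610.8 N/mm.
531 ≤ 610.8 → adequate.

f_max ≈ 531 N/mm; adequate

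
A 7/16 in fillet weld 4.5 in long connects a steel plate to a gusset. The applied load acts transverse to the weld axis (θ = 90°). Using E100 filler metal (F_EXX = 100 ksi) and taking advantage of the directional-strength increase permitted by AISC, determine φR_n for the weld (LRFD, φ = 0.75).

t_e = 0.707 × 0.4375 = 0.3093 in; A_we = 0.3093 × 4.5 = 1.392 in².
Directional factor: 1.0 + 0.5 sin^1.5(90°) = 1.5.
F_nw = 0.6 × 100 × 1.5 = 90 ksi.
φR_n = 0.75 × 90 × 1.392 = 93.95 kips.

φR_n ≈ 94 kips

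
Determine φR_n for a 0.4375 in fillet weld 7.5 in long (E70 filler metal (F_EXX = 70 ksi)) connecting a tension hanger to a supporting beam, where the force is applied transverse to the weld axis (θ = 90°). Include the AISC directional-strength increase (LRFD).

t_e = 0.707 × 0.4375 = 0.3093 in; A_we = 0.3093 × 7.5 = 2.32 in².
Directional factor: 1.0 + 0.5 sin^1.5(90°) = 1.5.
F_nw = 0.6 × 70 × 1.5 = 63 ksi.
φR_n = 0.75 × 63 × 2.32 = 109.6 kip.

φR_n ≈ 110 kip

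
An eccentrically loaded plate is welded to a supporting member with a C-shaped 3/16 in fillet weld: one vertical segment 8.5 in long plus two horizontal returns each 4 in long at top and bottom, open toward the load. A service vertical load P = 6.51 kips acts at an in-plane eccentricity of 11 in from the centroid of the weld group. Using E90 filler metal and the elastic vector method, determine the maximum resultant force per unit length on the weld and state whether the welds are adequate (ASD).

E90XX → F_EXX = 90 ksi.
Total weld length L_w = 16.5 in. Treat welds as unit-width lines.
Centroid: x̄ = 2×4×2 / 16.5 = 0.9697 in from the vertical weld.
Polar moment about centroid: J = I_x + I_y = [8.5³/12 + 2×4×4.25²] + [8.5×0.9697² + 2(4³/12 + 4×1.03²)] = 222.8 in³.
Direct shear f_v = P/L_w = 6.51 / 16.5 = 0.3945 kip/in (vertical).
Torsion M = P·e = 6.51 × 11 = 71.61 kip·in.
Critical point at (x, y) = (3.03, 4.25) from centroid. f_tx = M·y/J = 1.366 kip/in; f_ty = M·x/J = 0.9738 kip/in.
Resultant f_max = √[f_tx² + (f_v + f_ty)²] = √[1.366² + (0.3945 + 0.9738)²] = 1.933 kip/in.
Capacity per unit length: r_n/Ω = (1/2.0) × 0.6 × 90 × (0.707 × 0.1875) = 3.579 kip/in.
1.933 ≤ 3.579 → adequate.

f_max ≈ 1.93 kip/in; adequate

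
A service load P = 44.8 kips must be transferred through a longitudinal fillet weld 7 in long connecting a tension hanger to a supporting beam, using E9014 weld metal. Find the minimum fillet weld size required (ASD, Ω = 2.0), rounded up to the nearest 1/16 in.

w = 3/8 in

E90XX → F_EXX = 90 ksi.
Total weld length L = 7 in.
Required throat t_e = P × Ω / (0.6 F_EXX × L) = 44.8 × 2.0 / (0.6 × 90 × 7) = 0.237 in.
Required leg w = t_e / 0.707 = 0.3353 in → use 3/8 in.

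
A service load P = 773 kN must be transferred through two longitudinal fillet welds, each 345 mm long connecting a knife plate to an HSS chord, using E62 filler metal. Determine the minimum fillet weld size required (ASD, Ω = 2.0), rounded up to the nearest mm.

w = 9 mm

E62XX → F_EXX = 620 MPa.
Total weld length L = 690 mm.
Required throat t_e = P × Ω / (0.6 F_EXX × L) = 773 × 2.0 / (0.6 × 620 × 690 × 10⁻³) = 6.023 mm.
Required leg w = t_e / 0.707 = 8.519 mm → use 9 mm.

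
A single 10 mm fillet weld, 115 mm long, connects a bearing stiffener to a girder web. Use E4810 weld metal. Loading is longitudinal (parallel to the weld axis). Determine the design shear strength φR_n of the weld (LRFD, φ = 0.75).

E48XX → F_EXX = 480 MPa.
Effective throat t_e = 0.707 × 10 = 7.07 mm.
Total length L = 115 mm; A_we = 7.07 × 115 = 813 mm².
F_nw = 0.6 F_EXX = 0.6 × 480 = 288 MPa.
φR_n = 0.75 × 288 × 813 × 10⁻³ = 175.6 kN.

φR_n ≈ 176 kN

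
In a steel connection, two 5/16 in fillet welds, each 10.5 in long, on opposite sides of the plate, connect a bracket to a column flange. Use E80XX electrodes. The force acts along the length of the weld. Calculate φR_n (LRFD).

E80XX → F_EXX = 80 ksi.
Effective throat t_e = 0.707 × 0.3125 = 0.2209 in.
Total length L = 21 in; A_we = 0.2209 × 21 = 4.64 in².
F_nw = 0.6 F_EXX = 0.6 × 80 = 48 ksi.
φR_n = 0.75 × 48 × 4.64 = 167 kip.

φR_n ≈ 167 kip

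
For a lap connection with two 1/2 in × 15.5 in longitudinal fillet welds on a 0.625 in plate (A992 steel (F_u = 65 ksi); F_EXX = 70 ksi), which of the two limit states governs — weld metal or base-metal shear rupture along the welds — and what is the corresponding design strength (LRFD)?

t_e = 0.707 × 0.5 = 0.3535 in; L = 31 in.
Weld metal: φR_n = 0.75 × 0.6 × 70 × 0.3535 × 31 = 345.2 kips.
Base metal (shear rupture): φR_n = 0.75 × 0.6 × 65 × 0.625 × 31 = 566.7 kips.
Governing: weld metal.

φR_n ≈ 345 kips (weld metal governs)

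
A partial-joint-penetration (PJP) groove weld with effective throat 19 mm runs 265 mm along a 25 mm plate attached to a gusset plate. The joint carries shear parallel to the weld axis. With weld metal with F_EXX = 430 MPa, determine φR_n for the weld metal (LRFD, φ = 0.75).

φR_n ≈ 974 kN

Effective throat (given) t_e = 19 mm.
A_we = 19 × 265 = 5035 mm².
F_nw = 0.6 F_EXX = 258 MPa.
φR_n = 0.75 × 258 × 5035 × 10⁻³ = 974.3 kN.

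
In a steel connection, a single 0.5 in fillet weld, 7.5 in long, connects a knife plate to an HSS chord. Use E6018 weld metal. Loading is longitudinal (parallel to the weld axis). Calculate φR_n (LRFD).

φR_n ≈ 71.6 kip

E60XX → F_EXX = 60 ksi.
Effective throat t_e = 0.707 × 0.5 = 0.3535 in.
Total length L = 7.5 in; A_we = 0.3535 × 7.5 = 2.651 in².
F_nw = 0.6 F_EXX = 0.6 × 60 = 36 ksi.
φR_n = 0.75 × 36 × 2.651 = 71.58 kip.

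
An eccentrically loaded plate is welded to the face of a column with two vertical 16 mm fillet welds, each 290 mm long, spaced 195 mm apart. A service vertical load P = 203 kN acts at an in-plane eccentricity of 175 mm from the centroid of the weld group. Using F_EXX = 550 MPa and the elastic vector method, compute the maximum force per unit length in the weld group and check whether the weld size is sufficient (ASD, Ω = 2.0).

Total weld length L_w = 580 mm. Treat welds as unit-width lines.
Polar moment about centroid: J = 2[d³/12 + d(b/2)²] = 2[290³/12 + 290×97.5²] = 9578000 mm³.
Direct shear f_v = P/L_w = 203×10³ / 580 = 350 N/mm (vertical).
Torsion M = P·e = 203×10³ × 175 = 35525000 N·mm.
Critical point at (x, y) = (97.5, 145) from centroid. f_tx = M·y/J = 537.8 N/mm; f_ty = M·x/J = 361.6 N/mm.
Resultant f_max = √[f_tx² + (f_v + f_ty)²] = √[537.8² + (350 + 361.6)²] = 892 N/mm.
Capacity per unit length: r_n/Ω = (1/2.0) × 0.6 × 550 × (0.707 × 16) = 1866 N/mm.
892 ≤ 1866 → adequate.

f_max ≈ 892 N/mm; adequate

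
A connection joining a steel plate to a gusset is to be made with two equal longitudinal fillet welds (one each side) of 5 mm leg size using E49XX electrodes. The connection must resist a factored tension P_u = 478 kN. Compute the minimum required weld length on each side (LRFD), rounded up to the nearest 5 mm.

E49XX → F_EXX = 490 MPa.
Throat t_e = 0.707 × 5 = 3.535 mm.
φr_n = 0.75 × 0.6 × 490 × 3.535 × 10⁻³ = 0.7795 kN/mm.
L_req = P_u / φr_n = 478 / 0.7795 = 613.2 mm total.
Per side: 613.2 / 2 = 306.6 mm.
Round up → use L = 310 mm on each side.

L = 310 mm on each side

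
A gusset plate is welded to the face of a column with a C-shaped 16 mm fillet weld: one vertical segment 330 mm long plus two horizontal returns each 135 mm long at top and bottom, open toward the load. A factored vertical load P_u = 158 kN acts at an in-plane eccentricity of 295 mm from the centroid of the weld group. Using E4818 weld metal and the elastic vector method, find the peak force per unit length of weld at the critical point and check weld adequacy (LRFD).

E48XX → F_EXX = 480 MPa.
Total weld length L_w = 600 mm. Treat welds as unit-width lines.
Centroid: x̄ = 2×135×67.5 / 600 = 30.38 mm from the vertical weld.
Polar moment about centroid: J = I_x + I_y = [330³/12 + 2×135×165²] + [330×30.38² + 2(135³/12 + 135×37.12²)] = 11430000 mm³.
Direct shear f_v = P/L_w = 158×10³ / 600 = 263.3 N/mm (vertical).
Torsion M = P·e = 158×10³ × 295 = 46610000 N·mm.
Critical point at (x, y) = (104.6, 165) from centroid. f_tx = M·y/J = 672.7 N/mm; f_ty = M·x/J = 426.6 N/mm.
Resultant f_max = √[f_tx² + (f_v + f_ty)²] = √[672.7² + (263.3 + 426.6)²] = 963.6 N/mm.
Capacity per unit length: φr_n = 0.75 × 0.6 × 480 × (0.707 × 16) = 2443 N/mm.
963.6 ≤ 2443 → adequate.

f_max ≈ 964 N/mm; adequate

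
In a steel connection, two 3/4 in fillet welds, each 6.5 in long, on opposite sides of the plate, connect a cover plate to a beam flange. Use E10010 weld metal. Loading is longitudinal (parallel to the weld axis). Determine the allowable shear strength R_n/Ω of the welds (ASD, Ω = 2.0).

R_n/Ω ≈ 207 kips

E100XX → F_EXX = 100 ksi.
Effective throat t_e = 0.707 × 0.75 = 0.5302 in.
Total length L = 13 in; A_we = 0.5302 × 13 = 6.893 in².
F_nw = 0.6 F_EXX = 0.6 × 100 = 60 ksi.
R_n = 60 × 6.893 = 413.6 kips; R_n/Ω = 413.6/2.0 = 206.8 kips.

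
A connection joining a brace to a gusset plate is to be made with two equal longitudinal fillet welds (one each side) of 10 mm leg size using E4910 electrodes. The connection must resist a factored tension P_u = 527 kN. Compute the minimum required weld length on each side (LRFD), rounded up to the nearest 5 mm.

E49XX → F_EXX = 490 MPa.
Throat t_e = 0.707 × 10 = 7.07 mm.
φr_n = 0.75 × 0.6 × 490 × 7.07 × 10⁻³ = 1.559 kN/mm.
L_req = P_u / φr_n = 527 / 1.559 = 338.1 mm total.
Per side: 338.1 / 2 = 169 mm.
Round up → use L = 170 mm on each side.

L = 170 mm on each side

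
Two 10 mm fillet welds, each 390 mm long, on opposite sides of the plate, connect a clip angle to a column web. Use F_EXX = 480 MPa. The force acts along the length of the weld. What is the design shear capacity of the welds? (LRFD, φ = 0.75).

Effective throat t_e = 0.707 × 10 = 7.07 mm.
Total length L = 780 mm; A_we = 7.07 × 780 = 5515 mm².
F_nw = 0.6 F_EXX = 0.6 × 480 = 288 MPa.
φR_n = 0.75 × 288 × 5515 × 10⁻³ = 1191 kN.

φR_n ≈ 1190 kN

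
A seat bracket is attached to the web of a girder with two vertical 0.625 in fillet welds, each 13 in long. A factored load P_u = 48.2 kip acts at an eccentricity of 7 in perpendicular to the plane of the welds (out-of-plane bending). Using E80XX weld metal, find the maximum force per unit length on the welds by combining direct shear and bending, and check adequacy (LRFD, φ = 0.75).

E80XX → F_EXX = 80 ksi.
L_w = 2 × 13 = 26 in; section modulus (unit throat) S = 2 × L²/6 = 56.33 in².
Direct shear f_v = P/L_w = 48.2/26 = 1.854 kip/in.
Moment M = P × e = 48.2 × 7 = 337.4 kip·in; bending f_b = M/S = 5.989 kip/in.
f_max = √(f_v² + f_b²) = √(1.854² + 5.989²) = 6.27 kip/in.
φr_n = 0.75 × 0.6 × 80 × (0.707 × 0.625) = 15.91 kip/in → adequate.

f_max ≈ 6.27 kip/in; adequate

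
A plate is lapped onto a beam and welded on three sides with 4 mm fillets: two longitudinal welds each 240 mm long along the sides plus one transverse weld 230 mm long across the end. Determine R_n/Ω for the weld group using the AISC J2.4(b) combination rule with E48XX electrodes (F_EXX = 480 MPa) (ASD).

t_e = 0.707 × 4 = 2.828 mm.
R_nwl = 0.6 × 480 × 2.828 × 480 × 10⁻³ = 390.9 kN (longitudinal, 2 welds).
R_nwt = 0.6 × 480 × 2.828 × 230 × 10⁻³ = 187.3 kN (transverse, base value).
(i) R_nwl + R_nwt = 578.3 kN; (ii) 0.85 R_nwl + 1.5 R_nwt = 613.3 kN.
R_n = max = 613.3 kN [governs: (ii)]; R_n/Ω = 306.6 kN.

R_n/Ω ≈ 307 kN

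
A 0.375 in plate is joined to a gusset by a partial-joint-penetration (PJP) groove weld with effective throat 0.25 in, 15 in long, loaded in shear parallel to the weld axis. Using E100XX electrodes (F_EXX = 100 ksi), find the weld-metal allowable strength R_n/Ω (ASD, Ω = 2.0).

Effective throat (given) t_e = 0.25 in.
A_we = 0.25 × 15 = 3.75 in².
F_nw = 0.6 F_EXX = 60 ksi.
R_n/Ω = (60 × 3.75) / 2.0 = 112.5 kips.

R_n/Ω ≈ 112 kips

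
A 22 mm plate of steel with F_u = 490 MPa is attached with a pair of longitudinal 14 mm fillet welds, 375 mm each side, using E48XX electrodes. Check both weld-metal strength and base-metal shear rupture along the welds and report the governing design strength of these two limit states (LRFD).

φR_n ≈ 1600 kN (weld metal governs)

E48XX → F_EXX = 480 MPa.
t_e = 0.707 × 14 = 9.898 mm; L = 750 mm.
Weld metal: φR_n = 0.75 × 0.6 × 480 × 9.898 × 750 × 10⁻³ = 1603 kN.
Base metal (shear rupture): φR_n = 0.75 × 0.6 × 490 × 22 × 750 × 10⁻³ = 3638 kN.
Governing: weld metal.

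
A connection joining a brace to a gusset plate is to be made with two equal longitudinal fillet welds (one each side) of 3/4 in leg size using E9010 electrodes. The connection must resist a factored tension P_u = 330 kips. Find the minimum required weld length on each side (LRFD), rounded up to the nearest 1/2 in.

L = 8 in on each side

E90XX → F_EXX = 90 ksi.
Throat t_e = 0.707 × 0.75 = 0.5302 in.
φr_n = 0.75 × 0.6 × 90 × 0.5302 = 21.48 kips/in.
L_req = P_u / φr_n = 330 / 21.48 = 15.37 in total.
Per side: 15.37 / 2 = 7.683 in.
Round up → use L = 8 in on each side.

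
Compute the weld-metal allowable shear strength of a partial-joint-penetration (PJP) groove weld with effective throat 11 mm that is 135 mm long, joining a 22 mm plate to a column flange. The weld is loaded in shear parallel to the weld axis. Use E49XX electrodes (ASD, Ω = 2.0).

R_n/Ω ≈ 218 kN

E49XX → F_EXX = 490 MPa.
Effective throat (given) t_e = 11 mm.
A_we = 11 × 135 = 1485 mm².
F_nw = 0.6 F_EXX = 294 MPa.
R_n/Ω = (294 × 1485) / 2.0 × 10⁻³ = 218.3 kN.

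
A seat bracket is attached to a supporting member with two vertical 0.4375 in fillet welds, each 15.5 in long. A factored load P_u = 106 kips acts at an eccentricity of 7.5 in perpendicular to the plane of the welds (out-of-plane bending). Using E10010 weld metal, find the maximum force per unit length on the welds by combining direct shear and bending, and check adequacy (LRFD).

f_max ≈ 10.5 kip/in; adequate

E100XX → F_EXX = 100 ksi.
L_w = 2 × 15.5 = 31 in; section modulus (unit throat) S = 2 × L²/6 = 80.08 in².
Direct shear f_v = P/L_w = 106/31 = 3.419 kip/in.
Moment M = P × e = 106 × 7.5 = 795 kip·in; bending f_b = M/S = 9.927 kip/in.
f_max = √(f_v² + f_b²) = √(3.419² + 9.927²) = 10.5 kip/in.
φr_n = 0.75 × 0.6 × 100 × (0.707 × 0.4375) = 13.92 kip/in → adequate.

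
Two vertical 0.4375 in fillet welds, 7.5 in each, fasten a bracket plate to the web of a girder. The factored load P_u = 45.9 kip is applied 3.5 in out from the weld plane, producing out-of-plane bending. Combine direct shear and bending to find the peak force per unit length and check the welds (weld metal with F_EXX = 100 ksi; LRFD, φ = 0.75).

f_max ≈ 9.1 kip/in; adequate

L_w = 2 × 7.5 = 15 in; section modulus (unit throat) S = 2 × L²/6 = 18.75 in².
Direct shear f_v = P/L_w = 45.9/15 = 3.06 kip/in.
Moment M = P × e = 45.9 × 3.5 = 160.65 kip·in; bending f_b = M/S = 8.568 kip/in.
f_max = √(f_v² + f_b²) = √(3.06² + 8.568²) = 9.098 kip/in.
φr_n = 0.75 × 0.6 × 100 × (0.707 × 0.4375) = 13.92 kip/in → adequate.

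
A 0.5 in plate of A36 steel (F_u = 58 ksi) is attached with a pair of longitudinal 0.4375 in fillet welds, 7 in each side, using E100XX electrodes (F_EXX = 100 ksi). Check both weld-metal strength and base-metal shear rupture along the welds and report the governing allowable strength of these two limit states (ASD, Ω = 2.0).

t_e = 0.707 × 0.4375 = 0.3093 in; L = 14 in.
Weld metal: R_n/Ω = (1/2.0) × 0.6 × 100 × 0.3093 × 14 = 129.9 kip.
Base metal (shear rupture): R_n/Ω = (1/2.0) × 0.6 × 58 × 0.5 × 14 = 121.8 kip.
Governing: base-metal shear rupture.

R_n/Ω ≈ 122 kip (base-metal shear rupture governs)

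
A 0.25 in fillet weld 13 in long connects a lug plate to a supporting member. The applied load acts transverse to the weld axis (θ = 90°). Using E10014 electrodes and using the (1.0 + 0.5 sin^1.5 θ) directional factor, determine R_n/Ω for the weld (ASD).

E100XX → F_EXX = 100 ksi.
t_e = 0.707 × 0.25 = 0.1767 in; A_we = 0.1767 × 13 = 2.298 in².
Directional factor: 1.0 + 0.5 sin^1.5(90°) = 1.5.
F_nw = 0.6 × 100 × 1.5 = 90 ksi.
R_n/Ω = (90 × 2.298) / 2.0 = 103.4 kip.

R_n/Ω ≈ 103 kip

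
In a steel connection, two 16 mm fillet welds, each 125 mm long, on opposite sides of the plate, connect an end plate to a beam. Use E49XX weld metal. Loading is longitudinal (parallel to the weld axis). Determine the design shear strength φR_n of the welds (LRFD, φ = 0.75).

E49XX → F_EXX = 490 MPa.
Effective throat t_e = 0.707 × 16 = 11.31 mm.
Total length L = 250 mm; A_we = 11.31 × 250 = 2828 mm².
F_nw = 0.6 F_EXX = 0.6 × 490 = 294 MPa.
φR_n = 0.75 × 294 × 2828 × 10⁻³ = 623.6 kN.

φR_n ≈ 624 kN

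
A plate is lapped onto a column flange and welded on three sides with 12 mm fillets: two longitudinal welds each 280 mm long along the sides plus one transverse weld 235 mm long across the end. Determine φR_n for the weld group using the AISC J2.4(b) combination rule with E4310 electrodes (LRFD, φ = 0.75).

φR_n ≈ 1360 kN

E43XX → F_EXX = 430 MPa.
t_e = 0.707 × 12 = 8.484 mm.
R_nwl = 0.6 × 430 × 8.484 × 560 × 10⁻³ = 1226 kN (longitudinal, 2 welds).
R_nwt = 0.6 × 430 × 8.484 × 235 × 10⁻³ = 514.4 kN (transverse, base value).
(i) R_nwl + R_nwt = 1740 kN; (ii) 0.85 R_nwl + 1.5 R_nwt = 1813 kN.
R_n = max = 1813 kN [governs: (ii)]; φR_n = 1360 kN.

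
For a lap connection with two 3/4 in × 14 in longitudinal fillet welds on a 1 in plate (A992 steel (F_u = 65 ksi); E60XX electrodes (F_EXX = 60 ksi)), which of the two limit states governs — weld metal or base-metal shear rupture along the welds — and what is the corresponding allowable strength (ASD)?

R_n/Ω ≈ 267 kips (weld metal governs)

t_e = 0.707 × 0.75 = 0.5302 in; L = 28 in.
Weld metal: R_n/Ω = (1/2.0) × 0.6 × 60 × 0.5302 × 28 = 267.2 kips.
Base metal (shear rupture): R_n/Ω = (1/2.0) × 0.6 × 65 × 1 × 28 = 546 kips.
Governing: weld metal.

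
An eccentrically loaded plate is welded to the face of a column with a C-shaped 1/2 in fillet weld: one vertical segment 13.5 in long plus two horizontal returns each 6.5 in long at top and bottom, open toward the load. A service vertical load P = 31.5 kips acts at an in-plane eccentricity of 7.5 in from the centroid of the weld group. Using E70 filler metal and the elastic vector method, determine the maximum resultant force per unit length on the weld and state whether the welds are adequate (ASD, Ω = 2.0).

E70XX → F_EXX = 70 ksi.
Total weld length L_w = 26.5 in. Treat welds as unit-width lines.
Centroid: x̄ = 2×6.5×3.25 / 26.5 = 1.594 in from the vertical weld.
Polar moment about centroid: J = I_x + I_y = [13.5³/12 + 2×6.5×6.75²] + [13.5×1.594² + 2(6.5³/12 + 6.5×1.656²)] = 913.1 in³.
Direct shear f_v = P/L_w = 31.5 / 26.5 = 1.189 kip/in (vertical).
Torsion M = P·e = 31.5 × 7.5 = 236.25 kip·in.
Critical point at (x, y) = (4.906, 6.75) from centroid. f_tx = M·y/J = 1.747 kip/in; f_ty = M·x/J = 1.269 kip/in.
Resultant f_max = √[f_tx² + (f_v + f_ty)²] = √[1.747² + (1.189 + 1.269)²] = 3.015 kip/in.
Capacity per unit length: r_n/Ω = (1/2.0) × 0.6 × 70 × (0.707 × 0.5) = 7.423 kip/in.
3.015 ≤ 7.423 → adequate.

f_max ≈ 3.02 kip/in; adequate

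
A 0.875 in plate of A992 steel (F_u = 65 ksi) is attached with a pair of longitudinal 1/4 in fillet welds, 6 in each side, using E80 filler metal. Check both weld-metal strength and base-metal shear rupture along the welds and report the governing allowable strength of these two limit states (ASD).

R_n/Ω ≈ 50.9 kips (weld metal governs)

E80XX → F_EXX = 80 ksi.
t_e = 0.707 × 0.25 = 0.1767 in; L = 12 in.
Weld metal: R_n/Ω = (1/2.0) × 0.6 × 80 × 0.1767 × 12 = 50.9 kips.
Base metal (shear rupture): R_n/Ω = (1/2.0) × 0.6 × 65 × 0.875 × 12 = 204.8 kips.
Governing: weld metal.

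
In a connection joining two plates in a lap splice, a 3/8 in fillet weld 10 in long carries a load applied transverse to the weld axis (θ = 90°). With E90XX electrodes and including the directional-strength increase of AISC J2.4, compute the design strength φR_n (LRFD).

E90XX → F_EXX = 90 ksi.
t_e = 0.707 × 0.375 = 0.2651 in; A_we = 0.2651 × 10 = 2.651 in².
Directional factor: 1.0 + 0.5 sin^1.5(90°) = 1.5.
F_nw = 0.6 × 90 × 1.5 = 81 ksi.
φR_n = 0.75 × 81 × 2.651 = 161.1 kips.

φR_n ≈ 161 kips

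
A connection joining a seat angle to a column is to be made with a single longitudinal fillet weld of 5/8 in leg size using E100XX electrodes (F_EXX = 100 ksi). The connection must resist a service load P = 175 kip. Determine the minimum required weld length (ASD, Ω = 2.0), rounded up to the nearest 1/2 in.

L = 13.5 in

Throat t_e = 0.707 × 0.625 = 0.4419 in.
r_n/Ω = (0.6 × 100 × 0.4419) / 2.0 = 13.26 kip/in.
L_req = P / (r_n/Ω) = 175 / 13.26 = 13.2 in total.
Round up → use L = 13.5 in.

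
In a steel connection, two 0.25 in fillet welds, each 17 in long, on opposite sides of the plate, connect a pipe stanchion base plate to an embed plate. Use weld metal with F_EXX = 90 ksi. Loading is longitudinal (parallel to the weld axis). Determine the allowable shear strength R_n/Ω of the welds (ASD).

R_n/Ω ≈ 162 kips

Effective throat t_e = 0.707 × 0.25 = 0.1767 in.
Total length L = 34 in; A_we = 0.1767 × 34 = 6.01 in².
F_nw = 0.6 F_EXX = 0.6 × 90 = 54 ksi.
R_n = 54 × 6.01 = 324.5 kips; R_n/Ω = 324.5/2.0 = 162.3 kips.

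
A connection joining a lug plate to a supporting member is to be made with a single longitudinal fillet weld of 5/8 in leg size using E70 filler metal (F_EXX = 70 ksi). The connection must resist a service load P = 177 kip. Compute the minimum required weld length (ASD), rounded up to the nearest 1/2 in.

L = 19.5 in

Throat t_e = 0.707 × 0.625 = 0.4419 in.
r_n/Ω = (0.6 × 70 × 0.4419) / 2.0 = 9.279 kip/in.
L_req = P / (r_n/Ω) = 177 / 9.279 = 19.07 in total.
Round up → use L = 19.5 in.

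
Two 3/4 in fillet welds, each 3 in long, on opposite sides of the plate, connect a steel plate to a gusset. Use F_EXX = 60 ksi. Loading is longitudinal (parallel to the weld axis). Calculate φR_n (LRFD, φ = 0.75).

φR_n ≈ 85.9 kips

Effective throat t_e = 0.707 × 0.75 = 0.5302 in.
Total length L = 6 in; A_we = 0.5302 × 6 = 3.181 in².
F_nw = 0.6 F_EXX = 0.6 × 60 = 36 ksi.
φR_n = 0.75 × 36 × 3.181 = 85.9 kips.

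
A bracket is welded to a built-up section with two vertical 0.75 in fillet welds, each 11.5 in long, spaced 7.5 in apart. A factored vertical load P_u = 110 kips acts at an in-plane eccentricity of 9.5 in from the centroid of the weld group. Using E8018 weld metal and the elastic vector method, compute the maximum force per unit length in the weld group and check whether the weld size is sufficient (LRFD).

E80XX → F_EXX = 80 ksi.
Total weld length L_w = 23 in. Treat welds as unit-width lines.
Polar moment about centroid: J = 2[d³/12 + d(b/2)²] = 2[11.5³/12 + 11.5×3.75²] = 576.9 in³.
Direct shear f_v = P/L_w = 110 / 23 = 4.783 kip/in (vertical).
Torsion M = P·e = 110 × 9.5 = 1045 kip·in.
Critical point at (x, y) = (3.75, 5.75) from centroid. f_tx = M·y/J = 10.42 kip/in; f_ty = M·x/J = 6.793 kip/in.
Resultant f_max = √[f_tx² + (f_v + f_ty)²] = √[10.42² + (4.783 + 6.793)²] = 15.57 kip/in.
Capacity per unit length: φr_n = 0.75 × 0.6 × 80 × (0.707 × 0.75) = 19.09 kip/in.
15.57 ≤ 19.09 → adequate.

f_max ≈ 15.6 kip/in; adequate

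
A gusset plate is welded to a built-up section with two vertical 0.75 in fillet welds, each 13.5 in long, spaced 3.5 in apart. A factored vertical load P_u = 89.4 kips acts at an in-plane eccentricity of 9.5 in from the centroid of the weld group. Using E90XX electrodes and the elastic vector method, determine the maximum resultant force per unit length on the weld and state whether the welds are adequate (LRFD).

f_max ≈ 13.2 kip/in; adequate

E90XX → F_EXX = 90 ksi.
Total weld length L_w = 27 in. Treat welds as unit-width lines.
Polar moment about centroid: J = 2[d³/12 + d(b/2)²] = 2[13.5³/12 + 13.5×1.75²] = 492.8 in³.
Direct shear f_v = P/L_w = 89.4 / 27 = 3.311 kip/in (vertical).
Torsion M = P·e = 89.4 × 9.5 = 849.3 kip·in.
Critical point at (x, y) = (1.75, 6.75) from centroid. f_tx = M·y/J = 11.63 kip/in; f_ty = M·x/J = 3.016 kip/in.
Resultant f_max = √[f_tx² + (f_v + f_ty)²] = √[11.63² + (3.311 + 3.016)²] = 13.24 kip/in.
Capacity per unit length: φr_n = 0.75 × 0.6 × 90 × (0.707 × 0.75) = 21.48 kip/in.
13.24 ≤ 21.48 → adequate.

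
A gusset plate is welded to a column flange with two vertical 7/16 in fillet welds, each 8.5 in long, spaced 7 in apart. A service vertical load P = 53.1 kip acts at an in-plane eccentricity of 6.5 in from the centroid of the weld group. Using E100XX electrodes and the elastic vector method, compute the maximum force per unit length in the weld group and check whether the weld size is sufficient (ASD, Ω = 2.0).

E100XX → F_EXX = 100 ksi.
Total weld length L_w = 17 in. Treat welds as unit-width lines.
Polar moment about centroid: J = 2[d³/12 + d(b/2)²] = 2[8.5³/12 + 8.5×3.5²] = 310.6 in³.
Direct shear f_v = P/L_w = 53.1 / 17 = 3.124 kip/in (vertical).
Torsion M = P·e = 53.1 × 6.5 = 345.15 kip·in.
Critical point at (x, y) = (3.5, 4.25) from centroid. f_tx = M·y/J = 4.723 kip/in; f_ty = M·x/J = 3.889 kip/in.
Resultant f_max = √[f_tx² + (f_v + f_ty)²] = √[4.723² + (3.124 + 3.889)²] = 8.455 kip/in.
Capacity per unit length: r_n/Ω = (1/2.0) × 0.6 × 100 × (0.707 × 0.4375) = 9.279 kip/in.
8.455 ≤ 9.279 → adequate.

f_max ≈ 8.45 kip/in; adequate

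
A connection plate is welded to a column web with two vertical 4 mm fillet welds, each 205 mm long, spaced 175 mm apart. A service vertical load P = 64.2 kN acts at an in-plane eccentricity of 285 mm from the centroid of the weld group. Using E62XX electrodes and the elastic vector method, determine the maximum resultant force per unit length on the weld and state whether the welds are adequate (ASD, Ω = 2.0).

f_max ≈ 652 N/mm; NOT adequate

E62XX → F_EXX = 620 MPa.
Total weld length L_w = 410 mm. Treat welds as unit-width lines.
Polar moment about centroid: J = 2[d³/12 + d(b/2)²] = 2[205³/12 + 205×87.5²] = 4575000 mm³.
Direct shear f_v = P/L_w = 64.2×10³ / 410 = 156.6 N/mm (vertical).
Torsion M = P·e = 64.2×10³ × 285 = 18297000 N·mm.
Critical point at (x, y) = (87.5, 102.5) from centroid. f_tx = M·y/J = 409.9 N/mm; f_ty = M·x/J = 349.9 N/mm.
Resultant f_max = √[f_tx² + (f_v + f_ty)²] = √[409.9² + (156.6 + 349.9)²] = 651.6 N/mm.
Capacity per unit length: r_n/Ω = (1/2.0) × 0.6 × 620 × (0.707 × 4) = 526 N/mm.
651.6 > 526 → NOT adequate.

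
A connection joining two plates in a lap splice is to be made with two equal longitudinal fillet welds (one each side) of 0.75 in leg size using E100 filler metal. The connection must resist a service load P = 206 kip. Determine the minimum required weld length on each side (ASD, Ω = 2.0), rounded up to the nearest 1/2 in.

E100XX → F_EXX = 100 ksi.
Throat t_e = 0.707 × 0.75 = 0.5302 in.
r_n/Ω = (0.6 × 100 × 0.5302) / 2.0 = 15.91 kip/in.
L_req = P / (r_n/Ω) = 206 / 15.91 = 12.95 in total.
Per side: 12.95 / 2 = 6.475 in.
Round up → use L = 6.5 in on each side.

L = 6.5 in on each side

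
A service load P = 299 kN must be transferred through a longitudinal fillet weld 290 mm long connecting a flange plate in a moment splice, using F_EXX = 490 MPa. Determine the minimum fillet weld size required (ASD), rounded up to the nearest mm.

w = 10 mm

Total weld length L = 290 mm.
Required throat t_e = P × Ω / (0.6 F_EXX × L) = 299 × 2.0 / (0.6 × 490 × 290 × 10⁻³) = 7.014 mm.
Required leg w = t_e / 0.707 = 9.921 mm → use 10 mm.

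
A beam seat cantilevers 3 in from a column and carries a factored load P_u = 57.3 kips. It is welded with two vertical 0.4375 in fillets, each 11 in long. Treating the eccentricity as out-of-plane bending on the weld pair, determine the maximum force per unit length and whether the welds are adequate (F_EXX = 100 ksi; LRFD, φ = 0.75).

L_w = 2 × 11 = 22 in; section modulus (unit throat) S = 2 × L²/6 = 40.33 in².
Direct shear f_v = P/L_w = 57.3/22 = 2.605 kip/in.
Moment M = P × e = 57.3 × 3 = 171.9 kip·in; bending f_b = M/S = 4.262 kip/in.
f_max = √(f_v² + f_b²) = √(2.605² + 4.262²) = 4.995 kip/in.
φr_n = 0.75 × 0.6 × 100 × (0.707 × 0.4375) = 13.92 kip/in → adequate.

f_max ≈ 4.99 kip/in; adequate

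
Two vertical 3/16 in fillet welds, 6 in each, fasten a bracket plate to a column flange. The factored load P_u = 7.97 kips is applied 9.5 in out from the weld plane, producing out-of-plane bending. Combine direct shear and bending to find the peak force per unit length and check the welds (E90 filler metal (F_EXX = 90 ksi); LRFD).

f_max ≈ 6.34 kip/in; NOT adequate

L_w = 2 × 6 = 12 in; section modulus (unit throat) S = 2 × L²/6 = 12 in².
Direct shear f_v = P/L_w = 7.97/12 = 0.6642 kip/in.
Moment M = P × e = 7.97 × 9.5 = 75.715 kip·in; bending f_b = M/S = 6.31 kip/in.
f_max = √(f_v² + f_b²) = √(0.6642² + 6.31²) = 6.344 kip/in.
φr_n = 0.75 × 0.6 × 90 × (0.707 × 0.1875) = 5.369 kip/in → NOT adequate.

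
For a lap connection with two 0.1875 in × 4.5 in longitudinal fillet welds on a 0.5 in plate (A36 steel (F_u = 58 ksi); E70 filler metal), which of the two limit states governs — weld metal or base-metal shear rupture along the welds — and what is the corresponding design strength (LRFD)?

φR_n ≈ 37.6 kips (weld metal governs)

E70XX → F_EXX = 70 ksi.
t_e = 0.707 × 0.1875 = 0.1326 in; L = 9 in.
Weld metal: φR_n = 0.75 × 0.6 × 70 × 0.1326 × 9 = 37.58 kips.
Base metal (shear rupture): φR_n = 0.75 × 0.6 × 58 × 0.5 × 9 = 117.4 kips.
Governing: weld metal.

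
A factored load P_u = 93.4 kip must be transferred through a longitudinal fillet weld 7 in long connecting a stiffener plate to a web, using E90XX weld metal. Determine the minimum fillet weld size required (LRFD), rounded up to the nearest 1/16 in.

w = 1/2 in

E90XX → F_EXX = 90 ksi.
Total weld length L = 7 in.
Required throat t_e = P_u / (φ × 0.6 F_EXX × L) = 93.4 / (0.75 × 0.6 × 90 × 7) = 0.3295 in.
Required leg w = t_e / 0.707 = 0.466 in → use 1/2 in.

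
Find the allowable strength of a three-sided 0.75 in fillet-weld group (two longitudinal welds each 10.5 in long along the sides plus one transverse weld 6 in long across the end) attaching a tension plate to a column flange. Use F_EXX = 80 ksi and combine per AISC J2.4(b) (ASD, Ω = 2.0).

t_e = 0.707 × 0.75 = 0.5302 in.
R_nwl = 0.6 × 80 × 0.5302 × 21 = 534.5 kips (longitudinal, 2 welds).
R_nwt = 0.6 × 80 × 0.5302 × 6 = 152.7 kips (transverse, base value).
(i) R_nwl + R_nwt = 687.2 kips; (ii) 0.85 R_nwl + 1.5 R_nwt = 683.4 kips.
R_n = max = 687.2 kips [governs: (i)]; R_n/Ω = 343.6 kips.

R_n/Ω ≈ 344 kips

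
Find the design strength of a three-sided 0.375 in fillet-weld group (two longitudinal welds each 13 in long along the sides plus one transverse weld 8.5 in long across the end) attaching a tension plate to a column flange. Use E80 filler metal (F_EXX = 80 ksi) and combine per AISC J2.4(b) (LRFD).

φR_n ≈ 333 kips

t_e = 0.707 × 0.375 = 0.2651 in.
R_nwl = 0.6 × 80 × 0.2651 × 26 = 330.9 kips (longitudinal, 2 welds).
R_nwt = 0.6 × 80 × 0.2651 × 8.5 = 108.2 kips (transverse, base value).
(i) R_nwl + R_nwt = 439 kips; (ii) 0.85 R_nwl + 1.5 R_nwt = 443.5 kips.
R_n = max = 443.5 kips [governs: (ii)]; φR_n = 332.6 kips.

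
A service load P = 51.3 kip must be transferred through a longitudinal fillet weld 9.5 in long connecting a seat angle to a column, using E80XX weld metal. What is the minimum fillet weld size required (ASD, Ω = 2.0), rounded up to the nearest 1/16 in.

E80XX → F_EXX = 80 ksi.
Total weld length L = 9.5 in.
Required throat t_e = P × Ω / (0.6 F_EXX × L) = 51.3 × 2.0 / (0.6 × 80 × 9.5) = 0.225 in.
Required leg w = t_e / 0.707 = 0.3182 in → use 3/8 in.

w = 3/8 in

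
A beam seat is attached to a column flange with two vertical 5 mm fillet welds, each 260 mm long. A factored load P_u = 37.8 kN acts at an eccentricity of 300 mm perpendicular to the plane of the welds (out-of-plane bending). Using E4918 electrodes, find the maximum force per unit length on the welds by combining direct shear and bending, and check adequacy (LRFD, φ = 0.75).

f_max ≈ 508 N/mm; adequate

E49XX → F_EXX = 490 MPa.
L_w = 2 × 260 = 520 mm; section modulus (unit throat) S = 2 × L²/6 = 22530 mm².
Direct shear f_v = P/L_w = 37.8×10³/520 = 72.69 N/mm.
Moment M = P × e = 37.8×10³ × 300 = 11340000 N·mm; bending f_b = M/S = 503.3 N/mm.
f_max = √(f_v² + f_b²) = √(72.69² + 503.3²) = 508.5 N/mm.
φr_n = 0.75 × 0.6 × 490 × (0.707 × 5) = 779.5 N/mm → adequate.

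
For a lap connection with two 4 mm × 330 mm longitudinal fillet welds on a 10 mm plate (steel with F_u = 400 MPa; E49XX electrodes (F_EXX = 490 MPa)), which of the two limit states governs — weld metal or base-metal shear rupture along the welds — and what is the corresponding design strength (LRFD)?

t_e = 0.707 × 4 = 2.828 mm; L = 660 mm.
Weld metal: φR_n = 0.75 × 0.6 × 490 × 2.828 × 660 × 10⁻³ = 411.6 kN.
Base metal (shear rupture): φR_n = 0.75 × 0.6 × 400 × 10 × 660 × 10⁻³ = 1188 kN.
Governing: weld metal.

φR_n ≈ 412 kN (weld metal governs)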